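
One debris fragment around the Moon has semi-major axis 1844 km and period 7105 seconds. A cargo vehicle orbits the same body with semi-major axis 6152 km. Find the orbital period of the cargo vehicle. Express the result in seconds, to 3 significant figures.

Kepler's third law: T² ∝ a³, so T₂ = T₁ (a₂/a₁)^(3/2).
a₂/a₁ = 3.336, (a₂/a₁)^(3/2) = 6.094.
T₂ = 7105 × 6.094 = 43300 seconds.

T₂ ≈ 43300 seconds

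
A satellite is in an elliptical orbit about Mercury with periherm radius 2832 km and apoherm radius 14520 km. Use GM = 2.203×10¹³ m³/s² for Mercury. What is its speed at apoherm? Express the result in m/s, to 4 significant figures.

Semi-major axis a = (r_p + r_a)/2 = 8676.0 km = 8.676×10⁶ m.
Vis-viva: v² = μ(2/r − 1/a) = 2.203×10¹³ × (1.377×10⁻⁷ − 1.153×10⁻⁷) = 4.952×10⁵ m²/s².
v = 703.7 m/s.

v ≈ 703.7 m/s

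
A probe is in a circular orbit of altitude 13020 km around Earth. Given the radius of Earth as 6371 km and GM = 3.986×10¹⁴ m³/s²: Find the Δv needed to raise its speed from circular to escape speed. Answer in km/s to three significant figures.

r = 6371 + 13020 = 19391 km = 1.9391×10⁷ m.
Circular speed v_c = √(μ/r) = 4534 m/s.
Escape speed v_esc = √(2μ/r) = √2 × v_c = 6412 m/s.
Δv = v_esc − v_c = 1878 m/s = 1.878 km/s.

Δv ≈ 1.88 km/s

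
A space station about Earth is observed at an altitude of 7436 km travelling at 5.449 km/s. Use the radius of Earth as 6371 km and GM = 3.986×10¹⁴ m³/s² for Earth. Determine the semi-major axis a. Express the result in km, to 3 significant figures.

a ≈ 14200 km

r = 6371 + 7436 = 13807 km = 1.381×10⁷ m.
Vis-viva rearranged: 1/a = 2/r − v²/μ = 1.449×10⁻⁷ − 7.449×10⁻⁸ = 7.036×10⁻⁸ m⁻¹.
a = 1.421×10⁷ m = 14212 km.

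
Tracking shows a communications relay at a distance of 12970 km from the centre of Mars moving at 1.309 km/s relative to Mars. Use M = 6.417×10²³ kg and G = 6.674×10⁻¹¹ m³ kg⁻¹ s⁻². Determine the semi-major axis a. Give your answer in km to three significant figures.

a ≈ 8760 km

μ = GM = 6.674×10⁻¹¹ × 6.417×10²³ = 4.283×10¹³ m³/s².
r = 1.297×10⁷ m.
Specific orbital energy ε = v²/2 − μ/r = (1309)²/2 − 4.283×10¹³/1.297×10⁷ = -2.445×10⁶ J/kg.
Since ε = −μ/(2a), a = −μ/(2ε) = 8.757×10⁶ m = 8757.1 km.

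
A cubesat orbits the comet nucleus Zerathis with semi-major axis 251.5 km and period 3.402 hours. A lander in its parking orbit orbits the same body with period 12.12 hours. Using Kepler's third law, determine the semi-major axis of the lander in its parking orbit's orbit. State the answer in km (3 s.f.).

a₂ ≈ 587 km

Kepler's third law: a³ ∝ T², so a₂ = a₁ (T₂/T₁)^(2/3).
T₂/T₁ = 3.563, (T₂/T₁)^(2/3) = 2.333.
a₂ = 251.5 × 2.333 = 586.7 km.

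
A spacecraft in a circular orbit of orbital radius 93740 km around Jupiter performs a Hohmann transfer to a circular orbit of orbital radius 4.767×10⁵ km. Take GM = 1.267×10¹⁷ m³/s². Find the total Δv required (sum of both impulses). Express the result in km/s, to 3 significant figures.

r₁ = 93740 km = 9.374×10⁷ m.
r₂ = 4.767×10⁵ km = 4.767×10⁸ m.
Transfer ellipse a_t = (r₁ + r₂)/2 = 2.852×10⁸ m.
At r₁: circular v_c1 = √(μ/r₁) = 36760 m/s; transfer-perijove v_p = √[μ(2/r₁ − 1/a_t)] = 47530 m/s.
Δv₁ = v_p − v_c1 = 10760 m/s.
At r₂: circular v_c2 = √(μ/r₂) = 16300 m/s; transfer-apojove v_a = √[μ(2/r₂ − 1/a_t)] = 9346 m/s.
Δv₂ = v_c2 − v_a = 6957 m/s.
Total Δv = Δv₁ + Δv₂ = 17720 m/s = 17.72 km/s.

Δv_total ≈ 17.7 km/s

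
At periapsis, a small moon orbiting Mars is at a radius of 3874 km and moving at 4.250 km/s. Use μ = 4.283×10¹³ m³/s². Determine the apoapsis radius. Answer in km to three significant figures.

r_p = 3.874×10⁶ m.
Specific energy ε = v²/2 − μ/r = -2.025×10⁶ J/kg, so a = −μ/(2ε) = 1.058×10⁷ m.
The apsides satisfy r_p + r_a = 2a, so the apoapsis radius is 2a − r_p = 1.728×10⁷ m = 17282 km.

apoapsis radius ≈ 17300 km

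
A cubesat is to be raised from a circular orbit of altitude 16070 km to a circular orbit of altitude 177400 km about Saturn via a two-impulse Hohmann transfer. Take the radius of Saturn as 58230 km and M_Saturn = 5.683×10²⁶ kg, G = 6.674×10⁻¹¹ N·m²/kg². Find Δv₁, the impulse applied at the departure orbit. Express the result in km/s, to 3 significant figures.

Δv ≈ 5.27 km/s

μ = GM = 6.674×10⁻¹¹ × 5.683×10²⁶ = 3.793×10¹⁶ m³/s².
r₁ = 58230 + 16070 = 74300 km = 7.4300×10⁷ m.
r₂ = 58230 + 177400 = 235630 km = 2.3563×10⁸ m.
Transfer ellipse a_t = (r₁ + r₂)/2 = 1.550×10⁸ m.
At r₁: circular v_c1 = √(μ/r₁) = 22590 m/s; transfer-perikrone v_p = √[μ(2/r₁ − 1/a_t)] = 27860 m/s.
Δv₁ = v_p − v_c1 = 5267 m/s.
= 5.267 km/s.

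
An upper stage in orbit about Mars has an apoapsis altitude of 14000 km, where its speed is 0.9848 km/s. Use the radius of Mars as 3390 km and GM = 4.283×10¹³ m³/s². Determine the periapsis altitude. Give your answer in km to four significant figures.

r_a = 3390 + 14000 = 17390 km = 1.739×10⁷ m.
Specific energy ε = v²/2 − μ/r = -1.978×10⁶ J/kg, so a = −μ/(2ε) = 1.083×10⁷ m.
The apsides satisfy r_p + r_a = 2a, so the periapsis radius is 2a − r_a = 4.263×10⁶ m = 4263.2 km.
Periapsis altitude = 4263.2 − 3390 = 873.25 km.

periapsis altitude ≈ 873.2 km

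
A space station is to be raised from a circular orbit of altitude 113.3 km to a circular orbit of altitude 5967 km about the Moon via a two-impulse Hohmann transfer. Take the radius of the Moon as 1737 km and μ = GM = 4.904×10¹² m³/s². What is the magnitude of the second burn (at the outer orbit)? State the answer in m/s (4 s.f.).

Δv ≈ 301.3 m/s

r₁ = 1737 + 113.3 = 1850.3 km = 1.8503×10⁶ m.
r₂ = 1737 + 5967 = 7704.0 km = 7.7040×10⁶ m.
Transfer ellipse a_t = (r₁ + r₂)/2 = 4.777×10⁶ m.
At r₁: circular v_c1 = √(μ/r₁) = 1628 m/s; transfer-perilune v_p = √[μ(2/r₁ − 1/a_t)] = 2067 m/s.
At r₂: circular v_c2 = √(μ/r₂) = 797.8 m/s; transfer-apolune v_a = √[μ(2/r₂ − 1/a_t)] = 496.5 m/s.
Δv₂ = v_c2 − v_a = 301.3 m/s.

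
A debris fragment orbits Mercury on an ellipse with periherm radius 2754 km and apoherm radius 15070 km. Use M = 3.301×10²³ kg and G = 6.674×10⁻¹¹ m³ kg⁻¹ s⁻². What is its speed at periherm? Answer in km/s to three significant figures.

v ≈ 3.68 km/s

μ = GM = 6.674×10⁻¹¹ × 3.301×10²³ = 2.203×10¹³ m³/s².
Semi-major axis a = (r_p + r_a)/2 = 8912.0 km = 8.912×10⁶ m.
Vis-viva: v² = μ(2/r − 1/a) = 2.203×10¹³ × (7.262×10⁻⁷ − 1.122×10⁻⁷) = 1.353×10⁷ m²/s².
v = 3678 m/s = 3.678 km/s.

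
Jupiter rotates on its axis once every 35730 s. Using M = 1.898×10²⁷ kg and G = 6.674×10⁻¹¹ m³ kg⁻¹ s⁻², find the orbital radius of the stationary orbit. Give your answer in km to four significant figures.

r_sync ≈ 1.600×10⁵ km

μ = GM = 6.674×10⁻¹¹ × 1.898×10²⁷ = 1.267×10¹⁷ m³/s².
A synchronous orbit has period T, so by Kepler's third law a = (μT²/4π²)^(1/3).
μT²/4π² = 1.267×10¹⁷ × (3.573×10⁴)² / 39.48 = 4.096×10²⁴ m³.
a = 1.600×10⁸ m = 1.6000×10⁵ km.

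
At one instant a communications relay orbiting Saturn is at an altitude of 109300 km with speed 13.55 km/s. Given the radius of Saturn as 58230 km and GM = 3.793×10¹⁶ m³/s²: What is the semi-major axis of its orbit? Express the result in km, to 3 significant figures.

a ≈ 1.41×10⁵ km

r = 58230 + 109300 = 1.6753×10⁵ km = 1.675×10⁸ m.
Specific orbital energy ε = v²/2 − μ/r = (13550)²/2 − 3.793×10¹⁶/1.675×10⁸ = -1.346×10⁸ J/kg.
Since ε = −μ/(2a), a = −μ/(2ε) = 1.409×10⁸ m = 1.4089×10⁵ km.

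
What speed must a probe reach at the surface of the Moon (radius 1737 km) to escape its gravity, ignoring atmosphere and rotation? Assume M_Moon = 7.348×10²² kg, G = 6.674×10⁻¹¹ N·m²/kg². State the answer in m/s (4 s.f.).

v_esc ≈ 2376 m/s

μ = GM = 6.674×10⁻¹¹ × 7.348×10²² = 4.904×10¹² m³/s².
r = R = 1.737×10⁶ m.
Escape speed v_esc = √(2μ/r) = √(2 × 4.904×10¹² / 1.737×10⁶) = √(5.647×10⁶) = 2376 m/s.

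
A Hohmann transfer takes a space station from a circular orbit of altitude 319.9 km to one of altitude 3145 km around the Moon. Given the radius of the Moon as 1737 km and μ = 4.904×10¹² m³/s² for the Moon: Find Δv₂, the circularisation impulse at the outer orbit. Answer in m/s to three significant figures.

r₁ = 1737 + 319.9 = 2056.9 km = 2.0569×10⁶ m.
r₂ = 1737 + 3145 = 4882.0 km = 4.8820×10⁶ m.
Transfer ellipse a_t = (r₁ + r₂)/2 = 3.469×10⁶ m.
At r₁: circular v_c1 = √(μ/r₁) = 1544 m/s; transfer-perilune v_p = √[μ(2/r₁ − 1/a_t)] = 1832 m/s.
At r₂: circular v_c2 = √(μ/r₂) = 1002 m/s; transfer-apolune v_a = √[μ(2/r₂ − 1/a_t)] = 771.7 m/s.
Δv₂ = v_c2 − v_a = 230.5 m/s.

Δv ≈ 231 m/s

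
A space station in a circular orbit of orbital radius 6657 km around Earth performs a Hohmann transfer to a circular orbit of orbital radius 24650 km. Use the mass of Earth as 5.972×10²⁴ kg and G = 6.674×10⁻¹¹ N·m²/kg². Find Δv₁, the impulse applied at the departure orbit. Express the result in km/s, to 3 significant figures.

Δv ≈ 1.97 km/s

μ = GM = 6.674×10⁻¹¹ × 5.972×10²⁴ = 3.986×10¹⁴ m³/s².
r₁ = 6657 km = 6.657×10⁶ m.
r₂ = 24650 km = 2.465×10⁷ m.
Transfer ellipse a_t = (r₁ + r₂)/2 = 1.565×10⁷ m.
At r₁: circular v_c1 = √(μ/r₁) = 7738 m/s; transfer-perigee v_p = √[μ(2/r₁ − 1/a_t)] = 9710 m/s.
Δv₁ = v_p − v_c1 = 1972 m/s.
= 1.972 km/s.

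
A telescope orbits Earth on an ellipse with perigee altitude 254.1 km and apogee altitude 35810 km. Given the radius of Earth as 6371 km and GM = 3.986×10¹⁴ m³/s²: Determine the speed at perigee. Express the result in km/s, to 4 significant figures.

v ≈ 10.20 km/s

r_p = 6371 + 254.1 = 6625.1 km = 6.6251×10⁶ m.
r_a = 6371 + 35810 = 42181 km = 4.2181×10⁷ m.
Semi-major axis a = (r_p + r_a)/2 = 24403 km = 2.440×10⁷ m.
Vis-viva: v² = μ(2/r − 1/a) = 3.986×10¹⁴ × (3.019×10⁻⁷ − 4.098×10⁻⁸) = 1.040×10⁸ m²/s².
v = 10200 m/s = 10.20 km/s.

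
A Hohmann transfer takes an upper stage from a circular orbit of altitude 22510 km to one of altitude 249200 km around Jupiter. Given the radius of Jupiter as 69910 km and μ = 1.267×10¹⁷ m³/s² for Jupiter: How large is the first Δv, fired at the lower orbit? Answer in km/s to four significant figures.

r₁ = 69910 + 22510 = 92420 km = 9.2420×10⁷ m.
r₂ = 69910 + 249200 = 319110 km = 3.1911×10⁸ m.
Transfer ellipse a_t = (r₁ + r₂)/2 = 2.058×10⁸ m.
At r₁: circular v_c1 = √(μ/r₁) = 37030 m/s; transfer-perijove v_p = √[μ(2/r₁ − 1/a_t)] = 46110 m/s.
Δv₁ = v_p − v_c1 = 9084 m/s.
= 9.084 km/s.

Δv ≈ 9.084 km/s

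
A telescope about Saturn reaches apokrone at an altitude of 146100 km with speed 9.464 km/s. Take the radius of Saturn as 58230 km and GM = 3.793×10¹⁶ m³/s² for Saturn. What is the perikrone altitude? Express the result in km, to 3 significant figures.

perikrone altitude ≈ 6740 km

r_a = 58230 + 146100 = 2.0433×10⁵ km = 2.043×10⁸ m.
Specific energy ε = v²/2 − μ/r = -1.408×10⁸ J/kg, so a = −μ/(2ε) = 1.346×10⁸ m.
The apsides satisfy r_p + r_a = 2a, so the perikrone radius is 2a − r_a = 6.497×10⁷ m = 64968 km.
Perikrone altitude = 64968 − 58230 = 6738.5 km.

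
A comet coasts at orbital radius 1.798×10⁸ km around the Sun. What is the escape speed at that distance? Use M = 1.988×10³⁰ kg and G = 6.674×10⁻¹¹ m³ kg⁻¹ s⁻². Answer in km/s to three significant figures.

μ = GM = 6.674×10⁻¹¹ × 1.988×10³⁰ = 1.327×10²⁰ m³/s².
r = 1.798×10⁸ km = 1.798×10¹¹ m.
Escape speed v_esc = √(2μ/r) = √(2 × 1.327×10²⁰ / 1.798×10¹¹) = √(1.476×10⁹) = 38420 m/s.
= 38.42 km/s.

v_esc ≈ 38.4 km/s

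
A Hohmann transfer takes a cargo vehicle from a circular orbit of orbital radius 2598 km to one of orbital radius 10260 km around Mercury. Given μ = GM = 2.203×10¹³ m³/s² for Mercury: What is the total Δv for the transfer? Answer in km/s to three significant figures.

Δv_total ≈ 1.30 km/s

r₁ = 2598 km = 2.598×10⁶ m.
r₂ = 10260 km = 1.026×10⁷ m.
Transfer ellipse a_t = (r₁ + r₂)/2 = 6.429×10⁶ m.
At r₁: circular v_c1 = √(μ/r₁) = 2912 m/s; transfer-periherm v_p = √[μ(2/r₁ − 1/a_t)] = 3679 m/s.
Δv₁ = v_p − v_c1 = 766.7 m/s.
At r₂: circular v_c2 = √(μ/r₂) = 1465 m/s; transfer-apoherm v_a = √[μ(2/r₂ − 1/a_t)] = 931.5 m/s.
Δv₂ = v_c2 − v_a = 533.8 m/s.
Total Δv = Δv₁ + Δv₂ = 1301 m/s = 1.301 km/s.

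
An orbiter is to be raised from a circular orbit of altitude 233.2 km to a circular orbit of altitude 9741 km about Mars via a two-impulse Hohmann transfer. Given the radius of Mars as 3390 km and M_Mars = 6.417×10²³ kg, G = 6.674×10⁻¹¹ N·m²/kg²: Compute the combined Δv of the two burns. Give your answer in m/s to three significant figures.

Δv_total ≈ 1480 m/s

μ = GM = 6.674×10⁻¹¹ × 6.417×10²³ = 4.283×10¹³ m³/s².
r₁ = 3390 + 233.2 = 3623.2 km = 3.6232×10⁶ m.
r₂ = 3390 + 9741 = 13131 km = 1.3131×10⁷ m.
Transfer ellipse a_t = (r₁ + r₂)/2 = 8.377×10⁶ m.
At r₁: circular v_c1 = √(μ/r₁) = 3438 m/s; transfer-periapsis v_p = √[μ(2/r₁ − 1/a_t)] = 4304 m/s.
Δv₁ = v_p − v_c1 = 866.4 m/s.
At r₂: circular v_c2 = √(μ/r₂) = 1806 m/s; transfer-apoapsis v_a = √[μ(2/r₂ − 1/a_t)] = 1188 m/s.
Δv₂ = v_c2 − v_a = 618.3 m/s.
Total Δv = Δv₁ + Δv₂ = 1485 m/s.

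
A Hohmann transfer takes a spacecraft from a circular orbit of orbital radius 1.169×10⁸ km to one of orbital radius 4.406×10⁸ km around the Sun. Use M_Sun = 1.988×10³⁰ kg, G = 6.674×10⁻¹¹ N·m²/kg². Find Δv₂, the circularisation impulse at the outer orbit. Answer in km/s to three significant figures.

Δv ≈ 6.12 km/s

μ = GM = 6.674×10⁻¹¹ × 1.988×10³⁰ = 1.327×10²⁰ m³/s².
r₁ = 1.169×10⁸ km = 1.169×10¹¹ m.
r₂ = 4.406×10⁸ km = 4.406×10¹¹ m.
Transfer ellipse a_t = (r₁ + r₂)/2 = 2.788×10¹¹ m.
At r₁: circular v_c1 = √(μ/r₁) = 33690 m/s; transfer-perihelion v_p = √[μ(2/r₁ − 1/a_t)] = 42360 m/s.
At r₂: circular v_c2 = √(μ/r₂) = 17350 m/s; transfer-aphelion v_a = √[μ(2/r₂ − 1/a_t)] = 11240 m/s.
Δv₂ = v_c2 − v_a = 6115 m/s.
= 6.115 km/s.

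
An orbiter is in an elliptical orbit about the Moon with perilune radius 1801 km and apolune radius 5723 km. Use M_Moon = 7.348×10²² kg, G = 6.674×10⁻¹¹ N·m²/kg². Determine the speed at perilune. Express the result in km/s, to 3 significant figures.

μ = GM = 6.674×10⁻¹¹ × 7.348×10²² = 4.904×10¹² m³/s².
Semi-major axis a = (r_p + r_a)/2 = 3762.0 km = 3.762×10⁶ m.
Vis-viva: v² = μ(2/r − 1/a) = 4.904×10¹² × (1.110×10⁻⁶ − 2.658×10⁻⁷) = 4.142×10⁶ m²/s².
v = 2035 m/s = 2.035 km/s.

v ≈ 2.04 km/s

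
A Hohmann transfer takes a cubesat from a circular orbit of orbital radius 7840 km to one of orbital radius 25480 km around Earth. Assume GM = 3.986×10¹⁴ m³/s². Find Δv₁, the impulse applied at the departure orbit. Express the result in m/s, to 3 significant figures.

Δv ≈ 1690 m/s

r₁ = 7840 km = 7.840×10⁶ m.
r₂ = 25480 km = 2.548×10⁷ m.
Transfer ellipse a_t = (r₁ + r₂)/2 = 1.666×10⁷ m.
At r₁: circular v_c1 = √(μ/r₁) = 7130 m/s; transfer-perigee v_p = √[μ(2/r₁ − 1/a_t)] = 8818 m/s.
Δv₁ = v_p − v_c1 = 1688 m/s.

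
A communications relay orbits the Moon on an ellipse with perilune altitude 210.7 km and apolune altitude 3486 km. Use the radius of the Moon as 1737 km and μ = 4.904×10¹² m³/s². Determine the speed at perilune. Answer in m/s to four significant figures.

r_p = 1737 + 210.7 = 1947.7 km = 1.9477×10⁶ m.
r_a = 1737 + 3486 = 5223.0 km = 5.2230×10⁶ m.
Semi-major axis a = (r_p + r_a)/2 = 3585.3 km = 3.585×10⁶ m.
Vis-viva: v² = μ(2/r − 1/a) = 4.904×10¹² × (1.027×10⁻⁶ − 2.789×10⁻⁷) = 3.668×10⁶ m²/s².
v = 1915 m/s.

v ≈ 1915 m/s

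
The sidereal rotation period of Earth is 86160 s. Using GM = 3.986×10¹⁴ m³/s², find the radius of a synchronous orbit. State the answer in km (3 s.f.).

A synchronous orbit has period T, so by Kepler's third law a = (μT²/4π²)^(1/3).
μT²/4π² = 3.986×10¹⁴ × (8.616×10⁴)² / 39.48 = 7.495×10²² m³.
a = 4.216×10⁷ m = 42163 km.

r_sync ≈ 42200 km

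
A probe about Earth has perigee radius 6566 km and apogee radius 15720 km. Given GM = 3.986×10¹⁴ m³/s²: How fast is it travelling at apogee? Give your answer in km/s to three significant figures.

Semi-major axis a = (r_p + r_a)/2 = 11143 km = 1.114×10⁷ m.
Vis-viva: v² = μ(2/r − 1/a) = 3.986×10¹⁴ × (1.272×10⁻⁷ − 8.974×10⁻⁸) = 1.494×10⁷ m²/s².
v = 3865 m/s = 3.865 km/s.

v ≈ 3.87 km/s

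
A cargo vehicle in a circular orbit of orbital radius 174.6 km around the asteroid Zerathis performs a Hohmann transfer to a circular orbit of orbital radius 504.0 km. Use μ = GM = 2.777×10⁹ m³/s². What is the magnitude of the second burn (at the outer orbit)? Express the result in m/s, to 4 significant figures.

r₁ = 174.6 km = 1.746×10⁵ m.
r₂ = 504.0 km = 5.040×10⁵ m.
Transfer ellipse a_t = (r₁ + r₂)/2 = 3.393×10⁵ m.
At r₁: circular v_c1 = √(μ/r₁) = 126.1 m/s; transfer-periapsis v_p = √[μ(2/r₁ − 1/a_t)] = 153.7 m/s.
At r₂: circular v_c2 = √(μ/r₂) = 74.23 m/s; transfer-apoapsis v_a = √[μ(2/r₂ − 1/a_t)] = 53.25 m/s.
Δv₂ = v_c2 − v_a = 20.98 m/s.

Δv ≈ 20.98 m/s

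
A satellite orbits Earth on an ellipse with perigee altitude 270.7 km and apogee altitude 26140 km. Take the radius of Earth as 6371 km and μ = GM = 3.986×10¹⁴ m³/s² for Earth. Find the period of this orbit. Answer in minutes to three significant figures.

T ≈ 454 minutes

r_p = 6371 + 270.7 = 6641.7 km = 6.6417×10⁶ m.
r_a = 6371 + 26140 = 32511 km = 3.2511×10⁷ m.
Semi-major axis a = (r_p + r_a)/2 = (6641.7 + 32511)/2 = 19576 km = 1.958×10⁷ m.
By Kepler's third law T = 2π√(a³/μ) = 2π × 4.338×10³ = 2.726×10⁴ s.
= 454.3 minutes.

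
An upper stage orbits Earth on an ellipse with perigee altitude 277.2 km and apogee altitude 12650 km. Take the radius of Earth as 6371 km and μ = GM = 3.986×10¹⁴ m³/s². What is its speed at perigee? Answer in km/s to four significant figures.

r_p = 6371 + 277.2 = 6648.2 km = 6.6482×10⁶ m.
r_a = 6371 + 12650 = 19021 km = 1.9021×10⁷ m.
Semi-major axis a = (r_p + r_a)/2 = 12835 km = 1.283×10⁷ m.
Vis-viva: v² = μ(2/r − 1/a) = 3.986×10¹⁴ × (3.008×10⁻⁷ − 7.791×10⁻⁸) = 8.886×10⁷ m²/s².
v = 9426 m/s = 9.426 km/s.

v ≈ 9.426 km/s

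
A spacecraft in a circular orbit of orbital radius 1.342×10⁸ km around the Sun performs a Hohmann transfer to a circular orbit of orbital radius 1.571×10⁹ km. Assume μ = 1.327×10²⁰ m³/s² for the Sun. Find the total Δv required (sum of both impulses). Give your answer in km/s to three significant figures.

Δv_total ≈ 16.8 km/s

r₁ = 1.342×10⁸ km = 1.342×10¹¹ m.
r₂ = 1.571×10⁹ km = 1.571×10¹² m.
Transfer ellipse a_t = (r₁ + r₂)/2 = 8.526×10¹¹ m.
At r₁: circular v_c1 = √(μ/r₁) = 31450 m/s; transfer-perihelion v_p = √[μ(2/r₁ − 1/a_t)] = 42680 m/s.
Δv₁ = v_p − v_c1 = 11240 m/s.
At r₂: circular v_c2 = √(μ/r₂) = 9191 m/s; transfer-aphelion v_a = √[μ(2/r₂ − 1/a_t)] = 3646 m/s.
Δv₂ = v_c2 − v_a = 5544 m/s.
Total Δv = Δv₁ + Δv₂ = 16780 m/s = 16.78 km/s.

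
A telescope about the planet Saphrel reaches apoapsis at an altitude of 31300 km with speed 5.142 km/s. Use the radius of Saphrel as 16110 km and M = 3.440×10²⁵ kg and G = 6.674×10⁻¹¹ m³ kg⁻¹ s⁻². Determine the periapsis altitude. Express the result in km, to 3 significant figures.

periapsis altitude ≈ 1690 km

μ = GM = 6.674×10⁻¹¹ × 3.440×10²⁵ = 2.296×10¹⁵ m³/s².
r_a = 16110 + 31300 = 47410 km = 4.741×10⁷ m.
Specific energy ε = v²/2 − μ/r = -3.521×10⁷ J/kg, so a = −μ/(2ε) = 3.261×10⁷ m.
The apsides satisfy r_p + r_a = 2a, so the periapsis radius is 2a − r_a = 1.780×10⁷ m = 17803 km.
Periapsis altitude = 17803 − 16110 = 1693.0 km.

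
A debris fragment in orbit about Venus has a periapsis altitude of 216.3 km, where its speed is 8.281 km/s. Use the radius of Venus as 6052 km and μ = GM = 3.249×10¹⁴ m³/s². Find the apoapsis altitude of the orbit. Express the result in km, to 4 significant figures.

r_p = 6052 + 216.3 = 6268.3 km = 6.268×10⁶ m.
Specific energy ε = v²/2 − μ/r = -1.754×10⁷ J/kg, so a = −μ/(2ε) = 9.259×10⁶ m.
The apsides satisfy r_p + r_a = 2a, so the apoapsis radius is 2a − r_p = 1.225×10⁷ m = 12250 km.
Apoapsis altitude = 12250 − 6052 = 6198.1 km.

apoapsis altitude ≈ 6198 km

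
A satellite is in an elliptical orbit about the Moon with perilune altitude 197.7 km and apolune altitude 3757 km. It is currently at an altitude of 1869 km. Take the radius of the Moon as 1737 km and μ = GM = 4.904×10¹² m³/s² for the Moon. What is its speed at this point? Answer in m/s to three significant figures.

v ≈ 1180 m/s

r_p = 1737 + 197.7 = 1934.7 km = 1.9347×10⁶ m.
r_a = 1737 + 3757 = 5494.0 km = 5.4940×10⁶ m.
r = 1737 + 1869 = 3606.0 km = 3.606×10⁶ m.
Semi-major axis a = (r_p + r_a)/2 = 3714.3 km = 3.714×10⁶ m.
Vis-viva: v² = μ(2/r − 1/a) = 4.904×10¹² × (5.546×10⁻⁷ − 2.692×10⁻⁷) = 1.400×10⁶ m²/s².
v = 1183 m/s.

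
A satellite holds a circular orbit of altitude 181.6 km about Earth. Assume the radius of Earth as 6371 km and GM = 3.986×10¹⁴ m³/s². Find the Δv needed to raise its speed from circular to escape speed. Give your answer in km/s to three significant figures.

r = 6371 + 181.6 = 6552.6 km = 6.5526×10⁶ m.
Circular speed v_c = √(μ/r) = 7799 m/s.
Escape speed v_esc = √(2μ/r) = √2 × v_c = 11030 m/s.
Δv = v_esc − v_c = 3231 m/s = 3.231 km/s.

Δv ≈ 3.23 km/s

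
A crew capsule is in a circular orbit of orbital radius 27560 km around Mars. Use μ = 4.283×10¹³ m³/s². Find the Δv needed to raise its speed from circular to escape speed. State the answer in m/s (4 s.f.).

Δv ≈ 516.4 m/s

r = 27560 km = 2.756×10⁷ m.
Circular speed v_c = √(μ/r) = 1247 m/s.
Escape speed v_esc = √(2μ/r) = √2 × v_c = 1763 m/s.
Δv = v_esc − v_c = 516.4 m/s.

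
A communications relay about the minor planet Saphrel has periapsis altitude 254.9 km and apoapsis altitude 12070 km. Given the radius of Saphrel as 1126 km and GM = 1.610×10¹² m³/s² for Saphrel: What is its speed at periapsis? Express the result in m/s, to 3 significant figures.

r_p = 1126 + 254.9 = 1380.9 km = 1.3809×10⁶ m.
r_a = 1126 + 12070 = 13196 km = 1.3196×10⁷ m.
Semi-major axis a = (r_p + r_a)/2 = 7288.4 km = 7.288×10⁶ m.
Vis-viva: v² = μ(2/r − 1/a) = 1.610×10¹² × (1.448×10⁻⁶ − 1.372×10⁻⁷) = 2.111×10⁶ m²/s².
v = 1453 m/s.

v ≈ 1450 m/s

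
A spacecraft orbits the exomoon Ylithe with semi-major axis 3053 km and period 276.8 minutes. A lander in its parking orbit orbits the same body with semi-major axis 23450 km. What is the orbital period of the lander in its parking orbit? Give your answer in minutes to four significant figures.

Kepler's third law: T² ∝ a³, so T₂ = T₁ (a₂/a₁)^(3/2).
a₂/a₁ = 7.681, (a₂/a₁)^(3/2) = 21.29.
T₂ = 276.8 × 21.29 = 5892 minutes.

T₂ ≈ 5892 minutes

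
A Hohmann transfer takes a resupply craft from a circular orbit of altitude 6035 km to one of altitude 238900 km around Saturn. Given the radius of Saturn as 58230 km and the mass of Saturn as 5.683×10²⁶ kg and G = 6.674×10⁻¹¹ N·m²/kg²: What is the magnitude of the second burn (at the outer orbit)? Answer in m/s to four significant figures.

Δv ≈ 4560 m/s

μ = GM = 6.674×10⁻¹¹ × 5.683×10²⁶ = 3.793×10¹⁶ m³/s².
r₁ = 58230 + 6035 = 64265 km = 6.4265×10⁷ m.
r₂ = 58230 + 238900 = 297130 km = 2.9713×10⁸ m.
Transfer ellipse a_t = (r₁ + r₂)/2 = 1.807×10⁸ m.
At r₁: circular v_c1 = √(μ/r₁) = 24290 m/s; transfer-perikrone v_p = √[μ(2/r₁ − 1/a_t)] = 31150 m/s.
At r₂: circular v_c2 = √(μ/r₂) = 11300 m/s; transfer-apokrone v_a = √[μ(2/r₂ − 1/a_t)] = 6738 m/s.
Δv₂ = v_c2 − v_a = 4560 m/s.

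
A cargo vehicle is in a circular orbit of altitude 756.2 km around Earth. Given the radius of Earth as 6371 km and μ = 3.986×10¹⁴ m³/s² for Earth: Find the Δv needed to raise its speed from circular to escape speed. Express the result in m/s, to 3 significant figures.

Δv ≈ 3100 m/s

r = 6371 + 756.2 = 7127.2 km = 7.1272×10⁶ m.
Circular speed v_c = √(μ/r) = 7478 m/s.
Escape speed v_esc = √(2μ/r) = √2 × v_c = 10580 m/s.
Δv = v_esc − v_c = 3098 m/s.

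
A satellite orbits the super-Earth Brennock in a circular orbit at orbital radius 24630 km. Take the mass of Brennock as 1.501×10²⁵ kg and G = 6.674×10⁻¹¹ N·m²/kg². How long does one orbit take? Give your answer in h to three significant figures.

μ = GM = 6.674×10⁻¹¹ × 1.501×10²⁵ = 1.002×10¹⁵ m³/s².
r = 24630 km = 2.463×10⁷ m.
Kepler's third law: T = 2π√(r³/μ) = 2π√((2.463×10⁷)³ / 1.002×10¹⁵).
r³/μ = 1.492×10⁷ s², so T = 2π × 3.862×10³ = 2.427×10⁴ s.
Converting: 2.427×10⁴ s ÷ 3600 = 6.740 h.

T ≈ 6.74 h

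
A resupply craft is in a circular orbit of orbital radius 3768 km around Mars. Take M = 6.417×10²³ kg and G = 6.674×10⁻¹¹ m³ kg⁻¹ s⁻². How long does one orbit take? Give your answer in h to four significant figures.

μ = GM = 6.674×10⁻¹¹ × 6.417×10²³ = 4.283×10¹³ m³/s².
r = 3768 km = 3.768×10⁶ m.
Kepler's third law: T = 2π√(r³/μ) = 2π√((3.768×10⁶)³ / 4.283×10¹³).
r³/μ = 1.249×10⁶ s², so T = 2π × 1.118×10³ = 7.022×10³ s.
Converting: 7.022×10³ s ÷ 3600 = 1.951 h.

T ≈ 1.951 h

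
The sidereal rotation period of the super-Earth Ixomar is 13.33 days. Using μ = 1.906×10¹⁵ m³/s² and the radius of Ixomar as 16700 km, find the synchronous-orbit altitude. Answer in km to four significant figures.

T = 13.33 days = 1.152×10⁶ s.
A synchronous orbit has period T, so by Kepler's third law a = (μT²/4π²)^(1/3).
μT²/4π² = 1.906×10¹⁵ × (1.152×10⁶)² / 39.48 = 6.404×10²⁵ m³.
a = 4.001×10⁸ m = 4.0008×10⁵ km.
Altitude h = a − R = 4.0008×10⁵ − 16700 = 3.8338×10⁵ km.

h_sync ≈ 3.834×10⁵ km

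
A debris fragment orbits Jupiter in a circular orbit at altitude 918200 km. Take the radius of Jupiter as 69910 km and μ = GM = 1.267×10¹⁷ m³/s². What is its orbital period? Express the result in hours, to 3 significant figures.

r = 69910 + 918200 = 988110 km = 9.8811×10⁸ m.
Kepler's third law: T = 2π√(r³/μ) = 2π√((9.881×10⁸)³ / 1.267×10¹⁷).
r³/μ = 7.614×10⁹ s², so T = 2π × 8.726×10⁴ = 5.483×10⁵ s.
Converting: 5.483×10⁵ s ÷ 3600 = 152.3 hours.

T ≈ 152 hours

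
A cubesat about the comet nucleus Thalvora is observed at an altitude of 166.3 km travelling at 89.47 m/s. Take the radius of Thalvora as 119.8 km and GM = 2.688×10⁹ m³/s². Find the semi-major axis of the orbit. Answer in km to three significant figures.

a ≈ 249 km

r = 119.8 + 166.3 = 286.10 km = 2.861×10⁵ m.
Vis-viva rearranged: 1/a = 2/r − v²/μ = 6.991×10⁻⁶ − 2.978×10⁻⁶ = 4.013×10⁻⁶ m⁻¹.
a = 2.492×10⁵ m = 249.22 km.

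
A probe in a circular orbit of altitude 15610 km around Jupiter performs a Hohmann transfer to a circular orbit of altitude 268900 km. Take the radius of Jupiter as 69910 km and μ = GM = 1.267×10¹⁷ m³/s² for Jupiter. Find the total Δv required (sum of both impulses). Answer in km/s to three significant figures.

Δv_total ≈ 17.2 km/s

r₁ = 69910 + 15610 = 85520 km = 8.5520×10⁷ m.
r₂ = 69910 + 268900 = 338810 km = 3.3881×10⁸ m.
Transfer ellipse a_t = (r₁ + r₂)/2 = 2.122×10⁸ m.
At r₁: circular v_c1 = √(μ/r₁) = 38490 m/s; transfer-perijove v_p = √[μ(2/r₁ − 1/a_t)] = 48640 m/s.
Δv₁ = v_p − v_c1 = 10150 m/s.
At r₂: circular v_c2 = √(μ/r₂) = 19340 m/s; transfer-apojove v_a = √[μ(2/r₂ − 1/a_t)] = 12280 m/s.
Δv₂ = v_c2 − v_a = 7061 m/s.
Total Δv = Δv₁ + Δv₂ = 17210 m/s = 17.21 km/s.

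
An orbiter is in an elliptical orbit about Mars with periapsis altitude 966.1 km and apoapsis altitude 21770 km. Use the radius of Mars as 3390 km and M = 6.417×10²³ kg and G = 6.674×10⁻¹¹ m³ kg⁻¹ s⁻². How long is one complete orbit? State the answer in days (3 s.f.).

μ = GM = 6.674×10⁻¹¹ × 6.417×10²³ = 4.283×10¹³ m³/s².
r_p = 3390 + 966.1 = 4356.1 km = 4.3561×10⁶ m.
r_a = 3390 + 21770 = 25160 km = 2.5160×10⁷ m.
Semi-major axis a = (r_p + r_a)/2 = (4356.1 + 25160)/2 = 14758 km = 1.476×10⁷ m.
By Kepler's third law T = 2π√(a³/μ) = 2π × 8.663×10³ = 5.443×10⁴ s.
= 0.63 days.

T ≈ 0.63 days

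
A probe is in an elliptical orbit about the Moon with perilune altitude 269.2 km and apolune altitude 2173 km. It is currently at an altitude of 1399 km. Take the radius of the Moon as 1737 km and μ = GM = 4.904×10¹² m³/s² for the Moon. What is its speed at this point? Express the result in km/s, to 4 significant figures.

r_p = 1737 + 269.2 = 2006.2 km = 2.0062×10⁶ m.
r_a = 1737 + 2173 = 3910.0 km = 3.9100×10⁶ m.
r = 1737 + 1399 = 3136.0 km = 3.136×10⁶ m.
Semi-major axis a = (r_p + r_a)/2 = 2958.1 km = 2.958×10⁶ m.
Vis-viva: v² = μ(2/r − 1/a) = 4.904×10¹² × (6.378×10⁻⁷ − 3.381×10⁻⁷) = 1.470×10⁶ m²/s².
v = 1212 m/s = 1.212 km/s.

v ≈ 1.212 km/s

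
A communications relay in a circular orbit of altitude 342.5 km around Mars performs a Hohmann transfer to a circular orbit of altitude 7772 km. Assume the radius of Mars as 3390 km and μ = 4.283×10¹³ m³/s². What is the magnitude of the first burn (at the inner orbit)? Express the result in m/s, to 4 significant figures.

r₁ = 3390 + 342.5 = 3732.5 km = 3.7325×10⁶ m.
r₂ = 3390 + 7772 = 11162 km = 1.1162×10⁷ m.
Transfer ellipse a_t = (r₁ + r₂)/2 = 7.447×10⁶ m.
At r₁: circular v_c1 = √(μ/r₁) = 3387 m/s; transfer-periapsis v_p = √[μ(2/r₁ − 1/a_t)] = 4147 m/s.
Δv₁ = v_p − v_c1 = 759.7 m/s.

Δv ≈ 759.7 m/s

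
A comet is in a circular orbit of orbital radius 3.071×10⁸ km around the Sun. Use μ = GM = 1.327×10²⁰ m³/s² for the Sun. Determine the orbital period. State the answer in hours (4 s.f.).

r = 3.071×10⁸ km = 3.071×10¹¹ m.
Kepler's third law: T = 2π√(r³/μ) = 2π√((3.071×10¹¹)³ / 1.327×10²⁰).
r³/μ = 2.183×10¹⁴ s², so T = 2π × 1.477×10⁷ = 9.282×10⁷ s.
Converting: 9.282×10⁷ s ÷ 3600 = 25780 hours.

T ≈ 25780 hours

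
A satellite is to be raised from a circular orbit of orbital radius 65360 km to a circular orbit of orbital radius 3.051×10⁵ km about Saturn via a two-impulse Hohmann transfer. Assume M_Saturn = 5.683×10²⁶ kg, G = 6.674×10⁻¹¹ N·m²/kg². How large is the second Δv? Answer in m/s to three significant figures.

μ = GM = 6.674×10⁻¹¹ × 5.683×10²⁶ = 3.793×10¹⁶ m³/s².
r₁ = 65360 km = 6.536×10⁷ m.
r₂ = 3.051×10⁵ km = 3.051×10⁸ m.
Transfer ellipse a_t = (r₁ + r₂)/2 = 1.852×10⁸ m.
At r₁: circular v_c1 = √(μ/r₁) = 24090 m/s; transfer-perikrone v_p = √[μ(2/r₁ − 1/a_t)] = 30920 m/s.
At r₂: circular v_c2 = √(μ/r₂) = 11150 m/s; transfer-apokrone v_a = √[μ(2/r₂ − 1/a_t)] = 6623 m/s.
Δv₂ = v_c2 − v_a = 4527 m/s.

Δv ≈ 4530 m/s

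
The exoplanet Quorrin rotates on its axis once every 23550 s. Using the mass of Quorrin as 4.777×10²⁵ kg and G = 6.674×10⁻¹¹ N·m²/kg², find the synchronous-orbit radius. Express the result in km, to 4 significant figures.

μ = GM = 6.674×10⁻¹¹ × 4.777×10²⁵ = 3.188×10¹⁵ m³/s².
A synchronous orbit has period T, so by Kepler's third law a = (μT²/4π²)^(1/3).
μT²/4π² = 3.188×10¹⁵ × (2.355×10⁴)² / 39.48 = 4.479×10²² m³.
a = 3.551×10⁷ m = 35513 km.

r_sync ≈ 35510 km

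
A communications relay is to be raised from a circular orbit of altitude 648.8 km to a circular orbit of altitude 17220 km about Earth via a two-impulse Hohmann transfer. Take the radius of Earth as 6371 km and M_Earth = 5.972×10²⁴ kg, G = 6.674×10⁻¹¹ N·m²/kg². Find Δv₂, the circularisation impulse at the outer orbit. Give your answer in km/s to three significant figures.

Δv ≈ 1.33 km/s

μ = GM = 6.674×10⁻¹¹ × 5.972×10²⁴ = 3.986×10¹⁴ m³/s².
r₁ = 6371 + 648.8 = 7019.8 km = 7.0198×10⁶ m.
r₂ = 6371 + 17220 = 23591 km = 2.3591×10⁷ m.
Transfer ellipse a_t = (r₁ + r₂)/2 = 1.531×10⁷ m.
At r₁: circular v_c1 = √(μ/r₁) = 7535 m/s; transfer-perigee v_p = √[μ(2/r₁ − 1/a_t)] = 9355 m/s.
At r₂: circular v_c2 = √(μ/r₂) = 4110 m/s; transfer-apogee v_a = √[μ(2/r₂ − 1/a_t)] = 2784 m/s.
Δv₂ = v_c2 − v_a = 1327 m/s.
= 1.327 km/s.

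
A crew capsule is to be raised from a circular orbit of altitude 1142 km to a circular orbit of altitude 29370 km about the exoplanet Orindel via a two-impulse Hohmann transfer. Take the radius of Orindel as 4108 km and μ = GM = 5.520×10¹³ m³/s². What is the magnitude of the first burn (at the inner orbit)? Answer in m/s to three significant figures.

Δv ≈ 1020 m/s

r₁ = 4108 + 1142 = 5250.0 km = 5.2500×10⁶ m.
r₂ = 4108 + 29370 = 33478 km = 3.3478×10⁷ m.
Transfer ellipse a_t = (r₁ + r₂)/2 = 1.936×10⁷ m.
At r₁: circular v_c1 = √(μ/r₁) = 3243 m/s; transfer-periapsis v_p = √[μ(2/r₁ − 1/a_t)] = 4264 m/s.
Δv₁ = v_p − v_c1 = 1021 m/s.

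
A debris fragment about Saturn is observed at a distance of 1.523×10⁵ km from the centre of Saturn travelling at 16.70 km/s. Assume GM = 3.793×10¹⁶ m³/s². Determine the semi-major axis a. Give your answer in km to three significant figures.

r = 1.523×10⁸ m.
Vis-viva rearranged: 1/a = 2/r − v²/μ = 1.313×10⁻⁸ − 7.353×10⁻⁹ = 5.779×10⁻⁹ m⁻¹.
a = 1.730×10⁸ m = 1.7303×10⁵ km.

a ≈ 1.73×10⁵ km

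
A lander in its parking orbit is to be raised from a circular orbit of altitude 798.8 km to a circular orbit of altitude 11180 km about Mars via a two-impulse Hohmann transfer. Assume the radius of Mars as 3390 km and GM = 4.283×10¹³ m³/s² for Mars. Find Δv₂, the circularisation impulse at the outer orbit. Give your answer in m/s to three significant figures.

Δv ≈ 569 m/s

r₁ = 3390 + 798.8 = 4188.8 km = 4.1888×10⁶ m.
r₂ = 3390 + 11180 = 14570 km = 1.4570×10⁷ m.
Transfer ellipse a_t = (r₁ + r₂)/2 = 9.379×10⁶ m.
At r₁: circular v_c1 = √(μ/r₁) = 3198 m/s; transfer-periapsis v_p = √[μ(2/r₁ − 1/a_t)] = 3985 m/s.
At r₂: circular v_c2 = √(μ/r₂) = 1715 m/s; transfer-apoapsis v_a = √[μ(2/r₂ − 1/a_t)] = 1146 m/s.
Δv₂ = v_c2 − v_a = 568.7 m/s.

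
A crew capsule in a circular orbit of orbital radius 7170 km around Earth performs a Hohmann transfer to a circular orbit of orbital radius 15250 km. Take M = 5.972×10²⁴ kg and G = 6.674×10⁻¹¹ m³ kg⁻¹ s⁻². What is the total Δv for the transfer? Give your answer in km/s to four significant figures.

μ = GM = 6.674×10⁻¹¹ × 5.972×10²⁴ = 3.986×10¹⁴ m³/s².
r₁ = 7170 km = 7.170×10⁶ m.
r₂ = 15250 km = 1.525×10⁷ m.
Transfer ellipse a_t = (r₁ + r₂)/2 = 1.121×10⁷ m.
At r₁: circular v_c1 = √(μ/r₁) = 7456 m/s; transfer-perigee v_p = √[μ(2/r₁ − 1/a_t)] = 8696 m/s.
Δv₁ = v_p − v_c1 = 1240 m/s.
At r₂: circular v_c2 = √(μ/r₂) = 5112 m/s; transfer-apogee v_a = √[μ(2/r₂ − 1/a_t)] = 4089 m/s.
Δv₂ = v_c2 − v_a = 1024 m/s.
Total Δv = Δv₁ + Δv₂ = 2264 m/s = 2.264 km/s.

Δv_total ≈ 2.264 km/s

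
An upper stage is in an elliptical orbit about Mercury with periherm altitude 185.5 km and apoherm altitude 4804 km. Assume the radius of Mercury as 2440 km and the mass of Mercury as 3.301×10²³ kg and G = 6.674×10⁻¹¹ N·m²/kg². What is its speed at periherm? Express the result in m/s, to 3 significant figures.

μ = GM = 6.674×10⁻¹¹ × 3.301×10²³ = 2.203×10¹³ m³/s².
r_p = 2440 + 185.5 = 2625.5 km = 2.6255×10⁶ m.
r_a = 2440 + 4804 = 7244.0 km = 7.2440×10⁶ m.
Semi-major axis a = (r_p + r_a)/2 = 4934.8 km = 4.935×10⁶ m.
Vis-viva: v² = μ(2/r − 1/a) = 2.203×10¹³ × (7.618×10⁻⁷ − 2.026×10⁻⁷) = 1.232×10⁷ m²/s².
v = 3510 m/s.

v ≈ 3510 m/s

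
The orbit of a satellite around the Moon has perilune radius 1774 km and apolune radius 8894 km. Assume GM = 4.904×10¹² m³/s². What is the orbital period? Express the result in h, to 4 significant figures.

Semi-major axis a = (r_p + r_a)/2 = (1774.0 + 8894.0)/2 = 5334.0 km = 5.334×10⁶ m.
By Kepler's third law T = 2π√(a³/μ) = 2π × 5.563×10³ = 3.495×10⁴ s.
= 9.709 h.

T ≈ 9.709 h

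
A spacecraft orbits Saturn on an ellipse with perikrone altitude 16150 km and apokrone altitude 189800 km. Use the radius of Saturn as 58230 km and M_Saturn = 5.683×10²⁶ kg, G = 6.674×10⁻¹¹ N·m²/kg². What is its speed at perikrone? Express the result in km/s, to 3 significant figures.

v ≈ 28.0 km/s

μ = GM = 6.674×10⁻¹¹ × 5.683×10²⁶ = 3.793×10¹⁶ m³/s².
r_p = 58230 + 16150 = 74380 km = 7.4380×10⁷ m.
r_a = 58230 + 189800 = 248030 km = 2.4803×10⁸ m.
Semi-major axis a = (r_p + r_a)/2 = 1.6120×10⁵ km = 1.612×10⁸ m.
Vis-viva: v² = μ(2/r − 1/a) = 3.793×10¹⁶ × (2.689×10⁻⁸ − 6.203×10⁻⁹) = 7.846×10⁸ m²/s².
v = 28010 m/s = 28.01 km/s.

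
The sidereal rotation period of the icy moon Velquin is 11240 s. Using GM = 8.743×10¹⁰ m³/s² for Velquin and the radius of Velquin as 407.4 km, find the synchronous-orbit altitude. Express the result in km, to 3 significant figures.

A synchronous orbit has period T, so by Kepler's third law a = (μT²/4π²)^(1/3).
μT²/4π² = 8.743×10¹⁰ × (1.124×10⁴)² / 39.48 = 2.798×10¹⁷ m³.
a = 6.541×10⁵ m = 654.05 km.
Altitude h = a − R = 654.05 − 407.4 = 246.65 km.

h_sync ≈ 247 km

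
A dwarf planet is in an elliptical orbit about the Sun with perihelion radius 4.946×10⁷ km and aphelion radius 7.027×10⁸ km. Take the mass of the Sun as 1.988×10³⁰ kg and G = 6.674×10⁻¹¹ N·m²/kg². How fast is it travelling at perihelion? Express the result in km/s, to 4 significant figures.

μ = GM = 6.674×10⁻¹¹ × 1.988×10³⁰ = 1.327×10²⁰ m³/s².
Semi-major axis a = (r_p + r_a)/2 = 3.7608×10⁸ km = 3.761×10¹¹ m.
Vis-viva: v² = μ(2/r − 1/a) = 1.327×10²⁰ × (4.044×10⁻¹¹ − 2.659×10⁻¹²) = 5.012×10⁹ m²/s².
v = 70800 m/s = 70.80 km/s.

v ≈ 70.80 km/s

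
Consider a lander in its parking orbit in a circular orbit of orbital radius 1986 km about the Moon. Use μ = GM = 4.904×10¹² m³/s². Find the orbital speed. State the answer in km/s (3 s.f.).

v ≈ 1.57 km/s

r = 1986 km = 1.986×10⁶ m.
For a circular orbit v = √(μ/r) = √(4.904×10¹² / 1.986×10⁶) = √(2.469×10⁶) = 1571 m/s.
That is 1.571 km/s.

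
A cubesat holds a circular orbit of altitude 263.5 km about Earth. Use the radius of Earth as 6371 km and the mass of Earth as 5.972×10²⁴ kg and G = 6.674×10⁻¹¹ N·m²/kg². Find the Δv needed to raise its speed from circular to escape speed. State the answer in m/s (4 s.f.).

μ = GM = 6.674×10⁻¹¹ × 5.972×10²⁴ = 3.986×10¹⁴ m³/s².
r = 6371 + 263.5 = 6634.5 km = 6.6345×10⁶ m.
Circular speed v_c = √(μ/r) = 7751 m/s.
Escape speed v_esc = √(2μ/r) = √2 × v_c = 10960 m/s.
Δv = v_esc − v_c = 3211 m/s.

Δv ≈ 3211 m/s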